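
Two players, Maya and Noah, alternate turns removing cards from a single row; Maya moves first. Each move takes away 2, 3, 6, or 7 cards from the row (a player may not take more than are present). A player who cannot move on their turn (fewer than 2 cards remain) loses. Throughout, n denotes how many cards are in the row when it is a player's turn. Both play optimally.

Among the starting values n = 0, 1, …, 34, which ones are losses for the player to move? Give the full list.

0, 1, 5, 9, 10, 14, 18, 19, 23, 27, 28, 32

Work bottom-up. With no move the player to move loses. Otherwise the position is W if at least one move leads to an L position for the opponent, and L if every move leads to a W.
n=0: no move → L
n=1: no move → L
n=2: reaches L-position 0 → W
n=3: reaches L-position 1 → W
n=4: reaches L-position 1 → W
n=5: only reaches 3(W), 2(W), all W → L
n=6: reaches L-position 0 → W
n=7: reaches L-position 5 → W
n=8: reaches L-position 5 → W
n=9: only reaches 7(W), 6(W), 3(W), 2(W), all W → L
n=10: only reaches 8(W), 7(W), 4(W), 3(W), all W → L
n=11: reaches L-position 9 → W
n=12: reaches L-position 10 → W
n=13: reaches L-position 10 → W
n=14: only reaches 12(W), 11(W), 8(W), 7(W), all W → L
n=15: reaches L-position 9 → W
n=16: reaches L-position 14 → W
n=17: reaches L-position 14 → W
n=18: only reaches 16(W), 15(W), 12(W), 11(W), all W → L
n=19: only reaches 17(W), 16(W), 13(W), 12(W), all W → L
n=20: reaches L-position 18 → W
n=21: reaches L-position 19 → W
n=22: reaches L-position 19 → W
n=23: only reaches 21(W), 20(W), 17(W), 16(W), all W → L
n=24: reaches L-position 18 → W
n=25: reaches L-position 23 → W
n=26: reaches L-position 23 → W
n=27: only reaches 25(W), 24(W), 21(W), 20(W), all W → L
n=28: only reaches 26(W), 25(W), 22(W), 21(W), all W → L
n=29: reaches L-position 27 → W
n=30: reaches L-position 28 → W
n=31: reaches L-position 28 → W
n=32: only reaches 30(W), 29(W), 26(W), 25(W), all W → L
n=33: reaches L-position 27 → W
n=34: reaches L-position 32 → W
Reading off the rows marked L gives the requested list; there are 12 such values of n.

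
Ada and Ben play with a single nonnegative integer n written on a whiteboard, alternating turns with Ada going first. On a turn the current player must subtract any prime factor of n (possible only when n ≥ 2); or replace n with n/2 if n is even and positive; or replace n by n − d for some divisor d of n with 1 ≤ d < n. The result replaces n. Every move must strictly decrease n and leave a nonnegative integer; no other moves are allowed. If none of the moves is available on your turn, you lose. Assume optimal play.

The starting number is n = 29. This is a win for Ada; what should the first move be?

Move to 0.

Use the standard recursion: the mover loses at a terminal position; elsewhere, the mover wins exactly when some move hands the opponent an L position.
n=0: no move → L
n=1: no move → L
n=2: W (go to 0, an L position)
n=3: W (go to 0, an L position)
n=4: L (options 2(W), 3(W) are all W)
n=5: W (go to 0, an L position)
n=6: W (go to 4, an L position)
n=7: W (go to 0, an L position)
n=8: W (go to 4, an L position)
n=9: L (options 6(W), 8(W) are all W)
n=10: W (go to 9, an L position)
n=11: W (go to 0, an L position)
n=12: W (go to 9, an L position)
n=13: W (go to 0, an L position)
n=14: L (options 7(W), 12(W), 13(W) are all W)
n=15: W (go to 14, an L position)
n=16: W (go to 14, an L position)
n=17: W (go to 0, an L position)
n=18: W (go to 9, an L position)
n=19: W (go to 0, an L position)
n=20: L (options 10(W), 15(W), 16(W), 18(W), 19(W) are all W)
n=21: W (go to 14, an L position)
n=22: W (go to 20, an L position)
n=23: W (go to 0, an L position)
n=24: W (go to 20, an L position)
n=25: W (go to 20, an L position)
n=26: L (options 13(W), 24(W), 25(W) are all W)
n=27: W (go to 26, an L position)
n=28: W (go to 14, an L position)
n=29: W (go to 0, an L position)
From 29, the L positions reachable in one move are: 0.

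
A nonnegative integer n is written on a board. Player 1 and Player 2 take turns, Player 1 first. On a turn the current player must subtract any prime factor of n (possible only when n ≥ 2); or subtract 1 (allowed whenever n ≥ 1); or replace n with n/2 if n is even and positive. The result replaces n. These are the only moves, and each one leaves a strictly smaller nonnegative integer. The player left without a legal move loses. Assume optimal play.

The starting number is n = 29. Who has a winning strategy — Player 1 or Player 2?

Build the W/L table. Terminal = L. A non-terminal position is W if it has a move to some L; otherwise it is L.
n=0: no move → L
n=1: reaches L-position 0 → W
n=2: reaches L-position 0 → W
n=3: reaches L-position 0 → W
n=4: only reaches 2(W), 3(W), all W → L
n=5: reaches L-position 0 → W
n=6: reaches L-position 4 → W
n=7: reaches L-position 0 → W
n=8: reaches L-position 4 → W
n=9: only reaches 6(W), 8(W), all W → L
n=10: reaches L-position 9 → W
n=11: reaches L-position 0 → W
n=12: reaches L-position 9 → W
n=13: reaches L-position 0 → W
n=14: only reaches 7(W), 12(W), 13(W), all W → L
n=15: reaches L-position 14 → W
n=16: reaches L-position 14 → W
n=17: reaches L-position 0 → W
n=18: reaches L-position 9 → W
n=19: reaches L-position 0 → W
n=20: only reaches 10(W), 15(W), 18(W), 19(W), all W → L
n=21: reaches L-position 14 → W
n=22: reaches L-position 20 → W
n=23: reaches L-position 0 → W
n=24: only reaches 12(W), 21(W), 22(W), 23(W), all W → L
n=25: reaches L-position 20 → W
n=26: reaches L-position 24 → W
n=27: reaches L-position 24 → W
n=28: reaches L-position 14 → W
n=29: reaches L-position 0 → W
From 29 Player 1 can move to 0, reaching an L position.

Player 1 wins.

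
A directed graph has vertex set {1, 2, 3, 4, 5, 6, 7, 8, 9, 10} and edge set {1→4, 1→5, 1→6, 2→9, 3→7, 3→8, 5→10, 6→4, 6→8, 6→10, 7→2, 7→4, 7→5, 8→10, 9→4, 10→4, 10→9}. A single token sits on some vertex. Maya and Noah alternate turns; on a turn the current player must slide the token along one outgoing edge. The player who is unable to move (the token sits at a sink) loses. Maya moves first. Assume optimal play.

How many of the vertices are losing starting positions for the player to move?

4

Use the standard recursion: the mover loses at a terminal position; elsewhere, the mover wins exactly when some move hands the opponent an L position.
Every edge goes from a vertex to one that appears earlier in the order 4, 9, 10, 8, 6, 5, 2, 1, 7, 3, so processing vertices in that order labels each vertex after all of its successors.
4: no outgoing edge → L
9: →4(L), so W
10: →4(L), so W
8: →10(W) only, which is W, so L
6: →8(L), so W
5: →10(W) only, which is W, so L
2: →9(W) only, which is W, so L
1: →5(L), so W
7: →2(L), so W
3: →8(L), so W
The L vertices are 2, 4, 5, 8; that is 4 in all.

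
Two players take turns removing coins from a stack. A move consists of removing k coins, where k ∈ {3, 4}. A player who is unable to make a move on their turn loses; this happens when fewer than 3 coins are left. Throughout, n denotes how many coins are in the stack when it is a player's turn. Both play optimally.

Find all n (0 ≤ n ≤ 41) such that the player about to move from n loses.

0, 1, 2, 7, 8, 9, 14, 15, 16, 21, 22, 23, 28, 29, 30, 35, 36, 37

Label each position W (a win for the player to move) or L (a loss). A position with no legal move is L; any other position is W exactly when some move reaches an L, and L when every move reaches a W.
n=0: no move → L
n=1: no move → L
n=2: no move → L
n=3: reaches L-position 0 → W
n=4: reaches L-position 1 → W
n=5: reaches L-position 2 → W
n=6: reaches L-position 2 → W
n=7: only reaches 4(W), 3(W), all W → L
n=8: only reaches 5(W), 4(W), all W → L
n=9: only reaches 6(W), 5(W), all W → L
n=10: reaches L-position 7 → W
n=11: reaches L-position 8 → W
n=12: reaches L-position 9 → W
n=13: reaches L-position 9 → W
n=14: only reaches 11(W), 10(W), all W → L
n=15: only reaches 12(W), 11(W), all W → L
n=16: only reaches 13(W), 12(W), all W → L
n=17: reaches L-position 14 → W
n=18: reaches L-position 15 → W
n=19: reaches L-position 16 → W
n=20: reaches L-position 16 → W
n=21: only reaches 18(W), 17(W), all W → L
n=22: only reaches 19(W), 18(W), all W → L
n=23: only reaches 20(W), 19(W), all W → L
n=24: reaches L-position 21 → W
n=25: reaches L-position 22 → W
n=26: reaches L-position 23 → W
n=27: reaches L-position 23 → W
n=28: only reaches 25(W), 24(W), all W → L
n=29: only reaches 26(W), 25(W), all W → L
n=30: only reaches 27(W), 26(W), all W → L
n=31: reaches L-position 28 → W
n=32: reaches L-position 29 → W
n=33: reaches L-position 30 → W
n=34: reaches L-position 30 → W
n=35: only reaches 32(W), 31(W), all W → L
n=36: only reaches 33(W), 32(W), all W → L
n=37: only reaches 34(W), 33(W), all W → L
n=38: reaches L-position 35 → W
n=39: reaches L-position 36 → W
n=40: reaches L-position 37 → W
n=41: reaches L-position 37 → W
Reading off the rows marked L gives the requested list; there are 18 such values of n.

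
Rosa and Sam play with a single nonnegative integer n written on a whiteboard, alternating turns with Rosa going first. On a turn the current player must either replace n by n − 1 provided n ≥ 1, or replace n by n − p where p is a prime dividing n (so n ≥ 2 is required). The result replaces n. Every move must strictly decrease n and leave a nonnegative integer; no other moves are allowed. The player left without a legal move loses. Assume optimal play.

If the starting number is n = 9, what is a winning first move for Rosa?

Positions with no move are L. A position that does have a move is losing for the player to move precisely when every available move leads to a winning position for the opponent. Fill in the labels:
n=0: no move → L
n=1: reaches L-position 0 → W
n=2: reaches L-position 0 → W
n=3: reaches L-position 0 → W
n=4: only reaches 2(W), 3(W), all W → L
n=5: reaches L-position 0 → W
n=6: reaches L-position 4 → W
n=7: reaches L-position 0 → W
n=8: only reaches 6(W), 7(W), all W → L
n=9: reaches L-position 8 → W
From 9, the L positions reachable in one move are: 8.

Move to 8.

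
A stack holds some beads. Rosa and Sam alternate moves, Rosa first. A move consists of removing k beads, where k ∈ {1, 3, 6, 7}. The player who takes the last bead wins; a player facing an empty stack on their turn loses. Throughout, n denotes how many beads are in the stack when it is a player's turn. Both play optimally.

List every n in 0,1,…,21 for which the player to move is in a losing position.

0, 2, 4, 12, 14, 16

Use the standard recursion: the mover loses at a terminal position; elsewhere, the mover wins exactly when some move hands the opponent an L position.
n=0: no move → L
n=1: can move to 0, which is L ⇒ W
n=2: the only move is to 1(W), a W ⇒ L
n=3: can move to 2, which is L ⇒ W
n=4: moves to 3(W), 1(W); every one is W ⇒ L
n=5: can move to 4, which is L ⇒ W
n=6: can move to 0, which is L ⇒ W
n=7: can move to 4, which is L ⇒ W
n=8: can move to 2, which is L ⇒ W
n=9: can move to 2, which is L ⇒ W
n=10: can move to 4, which is L ⇒ W
n=11: can move to 4, which is L ⇒ W
n=12: moves to 11(W), 9(W), 6(W), 5(W); every one is W ⇒ L
n=13: can move to 12, which is L ⇒ W
n=14: moves to 13(W), 11(W), 8(W), 7(W); every one is W ⇒ L
n=15: can move to 14, which is L ⇒ W
n=16: moves to 15(W), 13(W), 10(W), 9(W); every one is W ⇒ L
n=17: can move to 16, which is L ⇒ W
n=18: can move to 12, which is L ⇒ W
n=19: can move to 16, which is L ⇒ W
n=20: can move to 14, which is L ⇒ W
n=21: can move to 14, which is L ⇒ W
Reading off the rows marked L gives the requested list; there are 6 such values of n.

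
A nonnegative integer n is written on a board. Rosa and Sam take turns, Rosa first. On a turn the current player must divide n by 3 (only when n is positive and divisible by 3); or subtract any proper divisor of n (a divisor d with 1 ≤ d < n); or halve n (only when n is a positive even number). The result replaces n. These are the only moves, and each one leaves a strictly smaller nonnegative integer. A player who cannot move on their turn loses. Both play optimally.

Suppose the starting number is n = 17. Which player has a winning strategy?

Sam wins.

Build the W/L table. Terminal = L. A non-terminal position is W if it has a move to some L; otherwise it is L.
n=0: no move → L
n=1: no move → L
n=2: →1(L), so W
n=3: →1(L), so W
n=4: →2(W), 3(W) — all W, so L
n=5: →4(L), so W
n=6: →4(L), so W
n=7: →6(W) only, which is W, so L
n=8: →4(L), so W
n=9: →3(W), 6(W), 8(W) — all W, so L
n=10: →9(L), so W
n=11: →10(W) only, which is W, so L
n=12: →4(L), so W
n=13: →12(W) only, which is W, so L
n=14: →7(L), so W
n=15: →5(W), 10(W), 12(W), 14(W) — all W, so L
n=16: →15(L), so W
n=17: →16(W) only, which is W, so L
The starting position 17 is L: whatever Rosa does, the opponent receives a W position.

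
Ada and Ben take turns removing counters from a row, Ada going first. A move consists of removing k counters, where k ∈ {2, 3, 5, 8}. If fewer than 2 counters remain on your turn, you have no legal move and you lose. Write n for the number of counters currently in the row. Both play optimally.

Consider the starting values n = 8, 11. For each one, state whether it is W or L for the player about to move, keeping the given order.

Use the standard recursion: the mover loses at a terminal position; elsewhere, the mover wins exactly when some move hands the opponent an L position.
n=0: no move → L
n=1: no move → L
n=2: can move to 0, which is L ⇒ W
n=3: can move to 1, which is L ⇒ W
n=4: can move to 1, which is L ⇒ W
n=5: can move to 0, which is L ⇒ W
n=6: can move to 1, which is L ⇒ W
n=7: moves to 5(W), 4(W), 2(W); every one is W ⇒ L
n=8: can move to 0, which is L ⇒ W
n=9: can move to 7, which is L ⇒ W
n=10: can move to 7, which is L ⇒ W
n=11: moves to 9(W), 8(W), 6(W), 3(W); every one is W ⇒ L

8: W, 11: L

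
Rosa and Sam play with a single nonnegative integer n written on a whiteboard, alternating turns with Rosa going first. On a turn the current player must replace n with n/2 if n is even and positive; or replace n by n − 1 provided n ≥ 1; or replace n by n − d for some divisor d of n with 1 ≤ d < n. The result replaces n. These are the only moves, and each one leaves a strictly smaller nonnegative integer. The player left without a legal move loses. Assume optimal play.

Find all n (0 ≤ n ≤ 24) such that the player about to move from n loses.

0, 2, 5, 7, 9, 11, 13, 15, 17, 19, 21, 23

Build the W/L table. Terminal = L. A non-terminal position is W if it has a move to some L; otherwise it is L.
n=0: no move → L
n=1: reaches L-position 0 → W
n=2: only reaches 1(W), which is W → L
n=3: reaches L-position 2 → W
n=4: reaches L-position 2 → W
n=5: only reaches 4(W), which is W → L
n=6: reaches L-position 5 → W
n=7: only reaches 6(W), which is W → L
n=8: reaches L-position 7 → W
n=9: only reaches 6(W), 8(W), all W → L
n=10: reaches L-position 5 → W
n=11: only reaches 10(W), which is W → L
n=12: reaches L-position 9 → W
n=13: only reaches 12(W), which is W → L
n=14: reaches L-position 7 → W
n=15: only reaches 10(W), 12(W), 14(W), all W → L
n=16: reaches L-position 15 → W
n=17: only reaches 16(W), which is W → L
n=18: reaches L-position 9 → W
n=19: only reaches 18(W), which is W → L
n=20: reaches L-position 15 → W
n=21: only reaches 14(W), 18(W), 20(W), all W → L
n=22: reaches L-position 11 → W
n=23: only reaches 22(W), which is W → L
n=24: reaches L-position 21 → W
Reading off the rows marked L gives the requested list; there are 12 such values of n.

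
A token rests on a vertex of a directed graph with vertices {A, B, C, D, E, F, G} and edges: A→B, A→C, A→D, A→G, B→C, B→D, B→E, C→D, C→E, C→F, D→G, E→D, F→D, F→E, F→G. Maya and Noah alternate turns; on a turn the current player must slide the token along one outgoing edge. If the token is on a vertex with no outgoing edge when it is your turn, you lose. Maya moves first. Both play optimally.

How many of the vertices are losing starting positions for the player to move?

2

Label each position W (a win for the player to move) or L (a loss). A position with no legal move is L; any other position is W exactly when some move reaches an L, and L when every move reaches a W.
Every edge goes from a vertex to one that appears earlier in the order G, D, E, F, C, B, A, so processing vertices in that order labels each vertex after all of its successors.
G: no outgoing edge → L
D: can move to G, which is L ⇒ W
E: the only move is to D(W), a W ⇒ L
F: can move to E, which is L ⇒ W
C: can move to E, which is L ⇒ W
B: can move to E, which is L ⇒ W
A: can move to G, which is L ⇒ W
The L vertices are E, G; that is 2 in all.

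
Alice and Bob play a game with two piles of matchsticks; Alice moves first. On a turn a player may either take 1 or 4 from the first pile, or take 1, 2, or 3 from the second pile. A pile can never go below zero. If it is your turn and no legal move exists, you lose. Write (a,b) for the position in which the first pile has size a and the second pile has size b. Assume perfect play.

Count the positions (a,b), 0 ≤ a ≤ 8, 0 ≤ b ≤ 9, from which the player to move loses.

26

Label each position W (a win for the player to move) or L (a loss). A position with no legal move is L; any other position is W exactly when some move reaches an L, and L when every move reaches a W.
Every move lowers a or b (never raises either), so fill the grid row by row in increasing a, and left to right within a row: each cell's successors are then already labelled.
      b=0  b=1  b=2  b=3  b=4  b=5  b=6  b=7  b=8  b=9
a=0:    L    W    W    W    L    W    W    W    L    W
a=1:    W    L    W    W    W    L    W    W    W    L
a=2:    L    W    W    W    L    W    W    W    L    W
a=3:    W    L    W    W    W    L    W    W    W    L
a=4:    W    W    L    W    W    W    L    W    W    W
a=5:    L    W    W    W    L    W    W    W    L    W
a=6:    W    L    W    W    W    L    W    W    W    L
a=7:    L    W    W    W    L    W    W    W    L    W
a=8:    W    L    W    W    W    L    W    W    W    L
Cells with no legal move (terminal, hence L): (0,0).
The remaining L cells, each justified by listing all of its moves:
(0,4): →(0,3)(W), (0,2)(W), (0,1)(W) — all W, so L
(0,8): →(0,7)(W), (0,6)(W), (0,5)(W) — all W, so L
(1,1): →(0,1)(W), (1,0)(W) — all W, so L
(1,5): →(0,5)(W), (1,4)(W), (1,3)(W), (1,2)(W) — all W, so L
(1,9): →(0,9)(W), (1,8)(W), (1,7)(W), (1,6)(W) — all W, so L
(2,0): →(1,0)(W) only, which is W, so L
(2,4): →(1,4)(W), (2,3)(W), (2,2)(W), (2,1)(W) — all W, so L
(2,8): →(1,8)(W), (2,7)(W), (2,6)(W), (2,5)(W) — all W, so L
(3,1): →(2,1)(W), (3,0)(W) — all W, so L
(3,5): →(2,5)(W), (3,4)(W), (3,3)(W), (3,2)(W) — all W, so L
(3,9): →(2,9)(W), (3,8)(W), (3,7)(W), (3,6)(W) — all W, so L
(4,2): →(3,2)(W), (0,2)(W), (4,1)(W), (4,0)(W) — all W, so L
(4,6): →(3,6)(W), (0,6)(W), (4,5)(W), (4,4)(W), (4,3)(W) — all W, so L
(5,0): →(4,0)(W), (1,0)(W) — all W, so L
(5,4): →(4,4)(W), (1,4)(W), (5,3)(W), (5,2)(W), (5,1)(W) — all W, so L
(5,8): →(4,8)(W), (1,8)(W), (5,7)(W), (5,6)(W), (5,5)(W) — all W, so L
(6,1): →(5,1)(W), (2,1)(W), (6,0)(W) — all W, so L
(6,5): →(5,5)(W), (2,5)(W), (6,4)(W), (6,3)(W), (6,2)(W) — all W, so L
(6,9): →(5,9)(W), (2,9)(W), (6,8)(W), (6,7)(W), (6,6)(W) — all W, so L
(7,0): →(6,0)(W), (3,0)(W) — all W, so L
(7,4): →(6,4)(W), (3,4)(W), (7,3)(W), (7,2)(W), (7,1)(W) — all W, so L
(7,8): →(6,8)(W), (3,8)(W), (7,7)(W), (7,6)(W), (7,5)(W) — all W, so L
(8,1): →(7,1)(W), (4,1)(W), (8,0)(W) — all W, so L
(8,5): →(7,5)(W), (4,5)(W), (8,4)(W), (8,3)(W), (8,2)(W) — all W, so L
(8,9): →(7,9)(W), (4,9)(W), (8,8)(W), (8,7)(W), (8,6)(W) — all W, so L
Every other cell has at least one move into one of the L cells above, so it is W.
L cells per row: a=0: 3, a=1: 3, a=2: 3, a=3: 3, a=4: 2, a=5: 3, a=6: 3, a=7: 3, a=8: 3; total 26.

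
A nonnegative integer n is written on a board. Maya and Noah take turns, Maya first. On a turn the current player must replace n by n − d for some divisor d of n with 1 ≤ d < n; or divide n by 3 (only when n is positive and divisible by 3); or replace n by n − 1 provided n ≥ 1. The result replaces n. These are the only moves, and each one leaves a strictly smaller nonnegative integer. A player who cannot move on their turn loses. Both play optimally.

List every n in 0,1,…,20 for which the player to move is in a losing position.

0, 2, 5, 7, 9, 11, 13, 16, 19

Label each position W (a win for the player to move) or L (a loss). A position with no legal move is L; any other position is W exactly when some move reaches an L, and L when every move reaches a W.
n=0: no move → L
n=1: reaches L-position 0 → W
n=2: only reaches 1(W), which is W → L
n=3: reaches L-position 2 → W
n=4: reaches L-position 2 → W
n=5: only reaches 4(W), which is W → L
n=6: reaches L-position 2 → W
n=7: only reaches 6(W), which is W → L
n=8: reaches L-position 7 → W
n=9: only reaches 3(W), 6(W), 8(W), all W → L
n=10: reaches L-position 5 → W
n=11: only reaches 10(W), which is W → L
n=12: reaches L-position 9 → W
n=13: only reaches 12(W), which is W → L
n=14: reaches L-position 7 → W
n=15: reaches L-position 5 → W
n=16: only reaches 8(W), 12(W), 14(W), 15(W), all W → L
n=17: reaches L-position 16 → W
n=18: reaches L-position 9 → W
n=19: only reaches 18(W), which is W → L
n=20: reaches L-position 16 → W
The losing starting values of n are exactly the entries labelled L in this table (9 of them).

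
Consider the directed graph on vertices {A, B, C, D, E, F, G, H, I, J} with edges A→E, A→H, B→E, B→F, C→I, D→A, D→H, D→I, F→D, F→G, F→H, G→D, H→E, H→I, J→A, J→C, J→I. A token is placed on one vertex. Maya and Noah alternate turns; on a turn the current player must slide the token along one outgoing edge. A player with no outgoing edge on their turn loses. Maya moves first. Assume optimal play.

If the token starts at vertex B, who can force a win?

Positions with no move are L. A position that does have a move is losing for the player to move precisely when every available move leads to a winning position for the opponent. Fill in the labels:
Every edge goes from a vertex to one that appears earlier in the order E, I, H, A, D, C, G, F, J, B, so processing vertices in that order labels each vertex after all of its successors.
E: no outgoing edge → L
I: no outgoing edge → L
H: can move to I, which is L ⇒ W
A: can move to E, which is L ⇒ W
D: can move to I, which is L ⇒ W
C: can move to I, which is L ⇒ W
G: the only move is to D(W), a W ⇒ L
F: can move to G, which is L ⇒ W
J: can move to I, which is L ⇒ W
B: can move to E, which is L ⇒ W
From B Maya can move to E, reaching an L position.

Maya wins.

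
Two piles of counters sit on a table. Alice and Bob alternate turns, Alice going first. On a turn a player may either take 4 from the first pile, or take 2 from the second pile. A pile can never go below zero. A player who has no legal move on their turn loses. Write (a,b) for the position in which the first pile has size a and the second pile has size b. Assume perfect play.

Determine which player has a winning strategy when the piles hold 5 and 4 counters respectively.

Positions with no move are L. A position that does have a move is losing for the player to move precisely when every available move leads to a winning position for the opponent. Fill in the labels:
No move ever increases a pile, so every position that can arise here has a ≤ 5 and b ≤ 4; it is enough to label the cells with 0 ≤ a ≤ 5 and 0 ≤ b ≤ 4.
Every move lowers a or b (never raises either), so fill the grid row by row in increasing a, and left to right within a row: each cell's successors are then already labelled.
      b=0  b=1  b=2  b=3  b=4
a=0:    L    L    W    W    L
a=1:    L    L    W    W    L
a=2:    L    L    W    W    L
a=3:    L    L    W    W    L
a=4:    W    W    L    L    W
a=5:    W    W    L    L    W
Cells with no legal move (terminal, hence L): (0,0), (0,1), (1,0), (1,1), (2,0), (2,1), (3,0), (3,1).
The remaining L cells, each justified by listing all of its moves:
(0,4): →(0,2)(W) only, which is W, so L
(1,4): →(1,2)(W) only, which is W, so L
(2,4): →(2,2)(W) only, which is W, so L
(3,4): →(3,2)(W) only, which is W, so L
(4,2): →(0,2)(W), (4,0)(W) — all W, so L
(4,3): →(0,3)(W), (4,1)(W) — all W, so L
(5,2): →(1,2)(W), (5,0)(W) — all W, so L
(5,3): →(1,3)(W), (5,1)(W) — all W, so L
Every other cell has at least one move into one of the L cells above, so it is W.
The starting position (5,4) is W: Alice should move to (1,4), handing over an L position.

Alice wins.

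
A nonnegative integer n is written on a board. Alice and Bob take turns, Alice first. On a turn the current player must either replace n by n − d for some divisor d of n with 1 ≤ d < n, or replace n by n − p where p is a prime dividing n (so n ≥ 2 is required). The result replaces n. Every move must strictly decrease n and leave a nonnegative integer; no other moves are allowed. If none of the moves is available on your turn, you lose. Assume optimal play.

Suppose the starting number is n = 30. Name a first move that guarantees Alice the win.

Classify positions by backward induction: terminal positions (no move available) are L. From any other position, the mover wins iff some move reaches an L.
n=0: no move → L
n=1: no move → L
n=2: W (go to 0, an L position)
n=3: W (go to 0, an L position)
n=4: L (options 2(W), 3(W) are all W)
n=5: W (go to 0, an L position)
n=6: W (go to 4, an L position)
n=7: W (go to 0, an L position)
n=8: W (go to 4, an L position)
n=9: L (options 6(W), 8(W) are all W)
n=10: W (go to 9, an L position)
n=11: W (go to 0, an L position)
n=12: W (go to 9, an L position)
n=13: W (go to 0, an L position)
n=14: L (options 7(W), 12(W), 13(W) are all W)
n=15: W (go to 14, an L position)
n=16: W (go to 14, an L position)
n=17: W (go to 0, an L position)
n=18: W (go to 9, an L position)
n=19: W (go to 0, an L position)
n=20: L (options 10(W), 15(W), 16(W), 18(W), 19(W) are all W)
n=21: W (go to 14, an L position)
n=22: W (go to 20, an L position)
n=23: W (go to 0, an L position)
n=24: W (go to 20, an L position)
n=25: W (go to 20, an L position)
n=26: L (options 13(W), 24(W), 25(W) are all W)
n=27: W (go to 26, an L position)
n=28: W (go to 14, an L position)
n=29: W (go to 0, an L position)
n=30: W (go to 20, an L position)
From 30, the L positions reachable in one move are: 20.

Move to 20.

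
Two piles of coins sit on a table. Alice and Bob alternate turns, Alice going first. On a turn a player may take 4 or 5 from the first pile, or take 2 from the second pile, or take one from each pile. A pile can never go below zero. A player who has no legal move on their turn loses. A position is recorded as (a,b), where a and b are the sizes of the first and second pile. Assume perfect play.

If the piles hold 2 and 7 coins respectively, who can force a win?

Compute win/loss labels from the base case upward. A position with no move is L. Any other position is W if it can reach an L in one move, else L.
No move ever increases a pile, so every position that can arise here has a ≤ 2 and b ≤ 7; it is enough to label the cells with 0 ≤ a ≤ 2 and 0 ≤ b ≤ 7.
Every move lowers a or b (never raises either), so fill the grid row by row in increasing a, and left to right within a row: each cell's successors are then already labelled.
      b=0  b=1  b=2  b=3  b=4  b=5  b=6  b=7
a=0:    L    L    W    W    L    L    W    W
a=1:    L    W    W    L    L    W    W    L
a=2:    L    W    W    L    W    W    L    L
Cells with no legal move (terminal, hence L): (0,0), (0,1), (1,0), (2,0).
The remaining L cells, each justified by listing all of its moves:
(0,4): the only move is to (0,2)(W), a W ⇒ L
(0,5): the only move is to (0,3)(W), a W ⇒ L
(1,3): moves to (1,1)(W), (0,2)(W); every one is W ⇒ L
(1,4): moves to (1,2)(W), (0,3)(W); every one is W ⇒ L
(1,7): moves to (1,5)(W), (0,6)(W); every one is W ⇒ L
(2,3): moves to (2,1)(W), (1,2)(W); every one is W ⇒ L
(2,6): moves to (2,4)(W), (1,5)(W); every one is W ⇒ L
(2,7): moves to (2,5)(W), (1,6)(W); every one is W ⇒ L
Every other cell has at least one move into one of the L cells above, so it is W.
The starting position (2,7) is L: whatever Alice does, the opponent receives a W position.

Bob wins.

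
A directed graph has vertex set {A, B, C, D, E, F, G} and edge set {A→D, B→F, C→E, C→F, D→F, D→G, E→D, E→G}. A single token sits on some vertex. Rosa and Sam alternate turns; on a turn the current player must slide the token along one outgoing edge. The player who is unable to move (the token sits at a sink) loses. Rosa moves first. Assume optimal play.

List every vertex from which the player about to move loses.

Compute win/loss labels from the base case upward. A position with no move is L. Any other position is W if it can reach an L in one move, else L.
Every edge goes from a vertex to one that appears earlier in the order G, F, D, A, B, E, C, so processing vertices in that order labels each vertex after all of its successors.
G: no outgoing edge → L
F: no outgoing edge → L
D: can move to F, which is L ⇒ W
A: the only move is to D(W), a W ⇒ L
B: can move to F, which is L ⇒ W
E: can move to G, which is L ⇒ W
C: can move to F, which is L ⇒ W
Reading off the rows marked L gives the requested list; there are 3 such vertices.

A, F, G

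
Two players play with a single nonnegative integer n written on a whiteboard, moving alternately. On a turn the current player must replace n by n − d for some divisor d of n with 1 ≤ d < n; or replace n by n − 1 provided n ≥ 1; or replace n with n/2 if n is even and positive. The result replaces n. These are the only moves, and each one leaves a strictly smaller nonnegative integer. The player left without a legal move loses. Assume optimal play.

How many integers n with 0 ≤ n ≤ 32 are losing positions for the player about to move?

16

Label each position W (a win for the player to move) or L (a loss). A position with no legal move is L; any other position is W exactly when some move reaches an L, and L when every move reaches a W.
n=0: no move → L
n=1: W (go to 0, an L position)
n=2: L (sole option 1(W) is W)
n=3: W (go to 2, an L position)
n=4: W (go to 2, an L position)
n=5: L (sole option 4(W) is W)
n=6: W (go to 5, an L position)
n=7: L (sole option 6(W) is W)
n=8: W (go to 7, an L position)
n=9: L (options 6(W), 8(W) are all W)
n=10: W (go to 5, an L position)
n=11: L (sole option 10(W) is W)
n=12: W (go to 9, an L position)
n=13: L (sole option 12(W) is W)
n=14: W (go to 7, an L position)
n=15: L (options 10(W), 12(W), 14(W) are all W)
n=16: W (go to 15, an L position)
n=17: L (sole option 16(W) is W)
n=18: W (go to 9, an L position)
n=19: L (sole option 18(W) is W)
n=20: W (go to 15, an L position)
n=21: L (options 14(W), 18(W), 20(W) are all W)
n=22: W (go to 11, an L position)
n=23: L (sole option 22(W) is W)
n=24: W (go to 21, an L position)
n=25: L (options 20(W), 24(W) are all W)
n=26: W (go to 13, an L position)
n=27: L (options 18(W), 24(W), 26(W) are all W)
n=28: W (go to 21, an L position)
n=29: L (sole option 28(W) is W)
n=30: W (go to 15, an L position)
n=31: L (sole option 30(W) is W)
n=32: W (go to 31, an L position)
L entries with 0 ≤ n ≤ 32: n = 0, 2, 5, 7, 9, 11, 13, 15, 17, 19, 21, 23, 25, 27, 29, 31; that makes 16.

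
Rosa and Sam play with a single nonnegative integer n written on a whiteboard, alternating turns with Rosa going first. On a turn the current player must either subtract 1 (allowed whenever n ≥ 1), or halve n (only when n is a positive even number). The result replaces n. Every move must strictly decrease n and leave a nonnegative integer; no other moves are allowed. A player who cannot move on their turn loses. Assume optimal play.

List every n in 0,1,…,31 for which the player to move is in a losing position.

Compute win/loss labels from the base case upward. A position with no move is L. Any other position is W if it can reach an L in one move, else L.
n=0: no move → L
n=1: reaches L-position 0 → W
n=2: only reaches 1(W), which is W → L
n=3: reaches L-position 2 → W
n=4: reaches L-position 2 → W
n=5: only reaches 4(W), which is W → L
n=6: reaches L-position 5 → W
n=7: only reaches 6(W), which is W → L
n=8: reaches L-position 7 → W
n=9: only reaches 8(W), which is W → L
n=10: reaches L-position 5 → W
n=11: only reaches 10(W), which is W → L
n=12: reaches L-position 11 → W
n=13: only reaches 12(W), which is W → L
n=14: reaches L-position 7 → W
n=15: only reaches 14(W), which is W → L
n=16: reaches L-position 15 → W
n=17: only reaches 16(W), which is W → L
n=18: reaches L-position 9 → W
n=19: only reaches 18(W), which is W → L
n=20: reaches L-position 19 → W
n=21: only reaches 20(W), which is W → L
n=22: reaches L-position 11 → W
n=23: only reaches 22(W), which is W → L
n=24: reaches L-position 23 → W
n=25: only reaches 24(W), which is W → L
n=26: reaches L-position 13 → W
n=27: only reaches 26(W), which is W → L
n=28: reaches L-position 27 → W
n=29: only reaches 28(W), which is W → L
n=30: reaches L-position 15 → W
n=31: only reaches 30(W), which is W → L
The losing starting values of n are exactly the entries labelled L in this table (16 of them).

0, 2, 5, 7, 9, 11, 13, 15, 17, 19, 21, 23, 25, 27, 29, 31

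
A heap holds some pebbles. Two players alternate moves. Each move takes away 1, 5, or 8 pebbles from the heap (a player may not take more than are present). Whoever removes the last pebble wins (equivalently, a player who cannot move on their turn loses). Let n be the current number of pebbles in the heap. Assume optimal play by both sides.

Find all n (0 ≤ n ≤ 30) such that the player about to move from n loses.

Classify positions by backward induction: terminal positions (no move available) are L. From any other position, the mover wins iff some move reaches an L.
n=0: no move → L
n=1: W (go to 0, an L position)
n=2: L (sole option 1(W) is W)
n=3: W (go to 2, an L position)
n=4: L (sole option 3(W) is W)
n=5: W (go to 4, an L position)
n=6: L (options 5(W), 1(W) are all W)
n=7: W (go to 6, an L position)
n=8: W (go to 0, an L position)
n=9: W (go to 4, an L position)
n=10: W (go to 2, an L position)
n=11: W (go to 6, an L position)
n=12: W (go to 4, an L position)
n=13: L (options 12(W), 8(W), 5(W) are all W)
n=14: W (go to 13, an L position)
n=15: L (options 14(W), 10(W), 7(W) are all W)
n=16: W (go to 15, an L position)
n=17: L (options 16(W), 12(W), 9(W) are all W)
n=18: W (go to 17, an L position)
n=19: L (options 18(W), 14(W), 11(W) are all W)
n=20: W (go to 19, an L position)
n=21: W (go to 13, an L position)
n=22: W (go to 17, an L position)
n=23: W (go to 15, an L position)
n=24: W (go to 19, an L position)
n=25: W (go to 17, an L position)
n=26: L (options 25(W), 21(W), 18(W) are all W)
n=27: W (go to 26, an L position)
n=28: L (options 27(W), 23(W), 20(W) are all W)
n=29: W (go to 28, an L position)
n=30: L (options 29(W), 25(W), 22(W) are all W)
Reading off the rows marked L gives the requested list; there are 11 such values of n.

0, 2, 4, 6, 13, 15, 17, 19, 26, 28, 30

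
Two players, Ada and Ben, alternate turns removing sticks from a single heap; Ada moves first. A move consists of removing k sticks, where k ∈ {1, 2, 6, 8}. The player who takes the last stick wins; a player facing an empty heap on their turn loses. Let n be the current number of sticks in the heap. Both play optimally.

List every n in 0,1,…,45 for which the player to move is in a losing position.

Positions with no move are L. A position that does have a move is losing for the player to move precisely when every available move leads to a winning position for the opponent. Fill in the labels:
n=0: no move → L
n=1: reaches L-position 0 → W
n=2: reaches L-position 0 → W
n=3: only reaches 2(W), 1(W), all W → L
n=4: reaches L-position 3 → W
n=5: reaches L-position 3 → W
n=6: reaches L-position 0 → W
n=7: only reaches 6(W), 5(W), 1(W), all W → L
n=8: reaches L-position 7 → W
n=9: reaches L-position 7 → W
n=10: only reaches 9(W), 8(W), 4(W), 2(W), all W → L
n=11: reaches L-position 10 → W
n=12: reaches L-position 10 → W
n=13: reaches L-position 7 → W
n=14: only reaches 13(W), 12(W), 8(W), 6(W), all W → L
n=15: reaches L-position 14 → W
n=16: reaches L-position 14 → W
n=17: only reaches 16(W), 15(W), 11(W), 9(W), all W → L
n=18: reaches L-position 17 → W
n=19: reaches L-position 17 → W
n=20: reaches L-position 14 → W
n=21: only reaches 20(W), 19(W), 15(W), 13(W), all W → L
n=22: reaches L-position 21 → W
n=23: reaches L-position 21 → W
n=24: only reaches 23(W), 22(W), 18(W), 16(W), all W → L
n=25: reaches L-position 24 → W
n=26: reaches L-position 24 → W
n=27: reaches L-position 21 → W
n=28: only reaches 27(W), 26(W), 22(W), 20(W), all W → L
n=29: reaches L-position 28 → W
n=30: reaches L-position 28 → W
n=31: only reaches 30(W), 29(W), 25(W), 23(W), all W → L
n=32: reaches L-position 31 → W
n=33: reaches L-position 31 → W
n=34: reaches L-position 28 → W
n=35: only reaches 34(W), 33(W), 29(W), 27(W), all W → L
n=36: reaches L-position 35 → W
n=37: reaches L-position 35 → W
n=38: only reaches 37(W), 36(W), 32(W), 30(W), all W → L
n=39: reaches L-position 38 → W
n=40: reaches L-position 38 → W
n=41: reaches L-position 35 → W
n=42: only reaches 41(W), 40(W), 36(W), 34(W), all W → L
n=43: reaches L-position 42 → W
n=44: reaches L-position 42 → W
n=45: only reaches 44(W), 43(W), 39(W), 37(W), all W → L
Reading off the rows marked L gives the requested list; there are 14 such values of n.

0, 3, 7, 10, 14, 17, 21, 24, 28, 31, 35, 38, 42, 45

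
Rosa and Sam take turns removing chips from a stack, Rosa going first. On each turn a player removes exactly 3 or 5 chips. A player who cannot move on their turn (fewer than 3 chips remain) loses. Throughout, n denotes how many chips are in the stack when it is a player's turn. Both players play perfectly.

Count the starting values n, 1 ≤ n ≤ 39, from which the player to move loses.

14

Label each position W (a win for the player to move) or L (a loss). A position with no legal move is L; any other position is W exactly when some move reaches an L, and L when every move reaches a W.
n=0: no move → L
n=1: no move → L
n=2: no move → L
n=3: W (go to 0, an L position)
n=4: W (go to 1, an L position)
n=5: W (go to 2, an L position)
n=6: W (go to 1, an L position)
n=7: W (go to 2, an L position)
n=8: L (options 5(W), 3(W) are all W)
n=9: L (options 6(W), 4(W) are all W)
n=10: L (options 7(W), 5(W) are all W)
n=11: W (go to 8, an L position)
n=12: W (go to 9, an L position)
n=13: W (go to 10, an L position)
n=14: W (go to 9, an L position)
n=15: W (go to 10, an L position)
n=16: L (options 13(W), 11(W) are all W)
n=17: L (options 14(W), 12(W) are all W)
n=18: L (options 15(W), 13(W) are all W)
n=19: W (go to 16, an L position)
n=20: W (go to 17, an L position)
n=21: W (go to 18, an L position)
n=22: W (go to 17, an L position)
n=23: W (go to 18, an L position)
n=24: L (options 21(W), 19(W) are all W)
n=25: L (options 22(W), 20(W) are all W)
n=26: L (options 23(W), 21(W) are all W)
n=27: W (go to 24, an L position)
n=28: W (go to 25, an L position)
n=29: W (go to 26, an L position)
n=30: W (go to 25, an L position)
n=31: W (go to 26, an L position)
n=32: L (options 29(W), 27(W) are all W)
n=33: L (options 30(W), 28(W) are all W)
n=34: L (options 31(W), 29(W) are all W)
n=35: W (go to 32, an L position)
n=36: W (go to 33, an L position)
n=37: W (go to 34, an L position)
n=38: W (go to 33, an L position)
n=39: W (go to 34, an L position)
L entries with 1 ≤ n ≤ 39 (n=0 is outside the asked range and is not counted): n = 1, 2, 8, 9, 10, 16, 17, 18, 24, 25, 26, 32, 33, 34; that makes 14.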